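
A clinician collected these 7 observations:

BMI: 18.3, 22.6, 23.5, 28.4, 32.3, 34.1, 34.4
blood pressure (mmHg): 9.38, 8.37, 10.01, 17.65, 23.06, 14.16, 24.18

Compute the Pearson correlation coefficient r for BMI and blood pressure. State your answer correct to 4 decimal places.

0.8173

n = 7, Σx = 193.6, Σy = 106.81, Σxy = 3156.797, Σx² = 5593.92, Σy² = 1886.7055
Sxx = Σx² − (Σx)²/n = 5593.92 − 5354.422857 = 239.497143
Sxy = Σxy − (Σx)(Σy)/n = 3156.797 − 2954.059429 = 202.737571
Syy = Σy² − (Σy)²/n = 1886.7055 − 1629.768014 = 256.937486
r = Sxy/√(Sxx·Syy) = 202.737571/√(61535.793721) = 202.737571/248.064092 = 0.817279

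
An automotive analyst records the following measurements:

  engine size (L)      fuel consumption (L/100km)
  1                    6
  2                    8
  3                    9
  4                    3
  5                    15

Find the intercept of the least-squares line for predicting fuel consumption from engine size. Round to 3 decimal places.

n = 5, Σx = 15, Σy = 41, Σxy = 136, Σx² = 55
Sxx = Σx² − (Σx)²/n = 55 − 45 = 10
Sxy = Σxy − (Σx)(Σy)/n = 136 − 123 = 13
b = Sxy/Sxx = 13/10 = 1.3
a = ȳ − b·x̄ = 8.2 − 1.3·3 = 4.3

4.300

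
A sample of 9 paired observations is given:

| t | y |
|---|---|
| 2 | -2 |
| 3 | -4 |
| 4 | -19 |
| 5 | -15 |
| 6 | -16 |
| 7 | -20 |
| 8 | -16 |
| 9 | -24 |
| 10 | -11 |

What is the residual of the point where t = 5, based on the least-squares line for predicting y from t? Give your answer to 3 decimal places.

-2.472

n = 9, Σx = 54, Σy = -127, Σxy = -857, Σx² = 384
Sxx = Σx² − (Σx)²/n = 384 − 324 = 60
Sxy = Σxy − (Σx)(Σy)/n = -857 − (-762) = -95
b = Sxy/Sxx = -95/60 = -1.583333
a = ȳ − b·x̄ = -14.111111 − (-1.583333)·6 = -4.611111
ŷ(5) = -4.611111 + (-1.583333)·5 = -12.527778
residual = y − ŷ = -15 − (-12.527778) = -2.472222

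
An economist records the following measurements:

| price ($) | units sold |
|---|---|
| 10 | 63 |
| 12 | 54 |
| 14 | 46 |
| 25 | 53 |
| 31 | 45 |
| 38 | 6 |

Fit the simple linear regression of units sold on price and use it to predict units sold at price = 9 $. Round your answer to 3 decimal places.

62.240

n = 6, Σx = 130, Σy = 267, Σxy = 4870, Σx² = 3470
Sxx = Σx² − (Σx)²/n = 3470 − 2816.666667 = 653.333333
Sxy = Σxy − (Σx)(Σy)/n = 4870 − 5785 = -915
b = Sxy/Sxx = -915/653.333333 = -1.400510
a = ȳ − b·x̄ = 44.5 − (-1.400510)·21.666667 = 74.844388
ŷ(9) = a + b·9 = 74.844388 + (-1.400510)·9 = 62.239796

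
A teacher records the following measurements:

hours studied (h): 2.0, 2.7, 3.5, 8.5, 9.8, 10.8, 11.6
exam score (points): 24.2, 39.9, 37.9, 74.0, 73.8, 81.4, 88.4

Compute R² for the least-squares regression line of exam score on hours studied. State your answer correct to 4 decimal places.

0.9729

n = 7, Σx = 48.9, Σy = 419.6, Σxy = 3545.58, Σx² = 443.03, Σy² = 28977.02
Sxx = Σx² − (Σx)²/n = 443.03 − 341.601429 = 101.428571
Sxy = Σxy − (Σx)(Σy)/n = 3545.58 − 2931.205714 = 614.374286
Syy = Σy² − (Σy)²/n = 28977.02 − 25152.022857 = 3824.997143
R² = Sxy²/(Sxx·Syy) = (614.374286)²/(101.428571·3824.997143) = 0.972914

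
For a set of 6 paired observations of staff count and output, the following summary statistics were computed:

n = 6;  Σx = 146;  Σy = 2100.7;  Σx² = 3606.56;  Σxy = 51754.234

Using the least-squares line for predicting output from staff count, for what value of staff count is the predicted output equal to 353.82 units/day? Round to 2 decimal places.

24.65

Sxx = Σx² − (Σx)²/n = 3606.56 − 3552.666667 = 53.893333
Sxy = Σxy − (Σx)(Σy)/n = 51754.234 − 51117.033333 = 637.200667
b = Sxy/Sxx = 637.200667/53.893333 = 11.823367
a = ȳ − b·x̄ = 350.116667 − 11.823367·24.333333 = 62.414733
Set a + b·x = 353.82: x = (353.82 − 62.414733) / 11.823367 = 24.646555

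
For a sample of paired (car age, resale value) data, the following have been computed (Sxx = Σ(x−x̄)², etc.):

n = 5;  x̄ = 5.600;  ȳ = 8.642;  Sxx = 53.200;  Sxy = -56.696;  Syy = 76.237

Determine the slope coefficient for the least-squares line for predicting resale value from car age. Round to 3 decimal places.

b = Sxy/Sxx = -56.696/53.2 = -1.065714

-1.066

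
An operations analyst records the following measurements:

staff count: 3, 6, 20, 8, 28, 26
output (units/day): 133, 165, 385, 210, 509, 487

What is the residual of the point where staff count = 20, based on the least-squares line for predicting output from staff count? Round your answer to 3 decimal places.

n = 6, Σx = 91, Σy = 1889, Σxy = 37683, Σx² = 1969
Sxx = Σx² − (Σx)²/n = 1969 − 1380.166667 = 588.833333
Sxy = Σxy − (Σx)(Σy)/n = 37683 − 28649.833333 = 9033.166667
b = Sxy/Sxx = 9033.166667/588.833333 = 15.340787
a = ȳ − b·x̄ = 314.833333 − 15.340787·15.166667 = 82.164733
ŷ(20) = 82.164733 + 15.340787·20 = 388.980470
residual = y − ŷ = 385 − 388.980470 = -3.980470

-3.980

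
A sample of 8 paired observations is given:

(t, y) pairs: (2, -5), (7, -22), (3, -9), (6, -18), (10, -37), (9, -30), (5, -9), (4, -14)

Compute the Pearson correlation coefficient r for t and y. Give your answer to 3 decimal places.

n = 8, Σx = 46, Σy = -144, Σxy = -1040, Σx² = 320, Σy² = 3460
Sxx = Σx² − (Σx)²/n = 320 − 264.5 = 55.5
Sxy = Σxy − (Σx)(Σy)/n = -1040 − (-828) = -212
Syy = Σy² − (Σy)²/n = 3460 − 2592 = 868
r = Sxy/√(Sxx·Syy) = -212/√(48174) = -212/219.485763 = -0.965894

-0.966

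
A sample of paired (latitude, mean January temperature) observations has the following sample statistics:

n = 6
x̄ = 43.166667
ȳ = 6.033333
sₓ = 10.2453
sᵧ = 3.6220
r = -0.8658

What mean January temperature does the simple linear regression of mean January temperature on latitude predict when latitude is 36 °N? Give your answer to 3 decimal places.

b = r · sᵧ/sₓ = -0.8658 · 3.622/10.2453 = -0.306085
a = ȳ − b·x̄ = 6.033333 − (-0.306085)·43.166667 = 19.245981
ŷ(36) = a + b·36 = 19.245981 + (-0.306085)·36 = 8.226939

8.227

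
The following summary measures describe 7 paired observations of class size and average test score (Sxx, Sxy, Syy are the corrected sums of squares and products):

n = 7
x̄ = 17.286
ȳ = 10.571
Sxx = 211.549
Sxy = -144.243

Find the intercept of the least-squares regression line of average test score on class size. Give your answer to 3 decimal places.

22.357

b = Sxy/Sxx = -144.243/211.549 = -0.681842
a = ȳ − b·x̄ = 10.571 − (-0.681842)·17.286 = 22.357321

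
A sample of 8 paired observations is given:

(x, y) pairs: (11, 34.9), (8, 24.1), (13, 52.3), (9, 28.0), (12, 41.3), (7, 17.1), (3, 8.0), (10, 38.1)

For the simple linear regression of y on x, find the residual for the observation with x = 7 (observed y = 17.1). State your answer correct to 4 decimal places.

-4.2536

n = 8, Σx = 73, Σy = 243.8, Σxy = 2528.9, Σx² = 737
Sxx = Σx² − (Σx)²/n = 737 − 666.125 = 70.875
Sxy = Σxy − (Σx)(Σy)/n = 2528.9 − 2224.675 = 304.225
b = Sxy/Sxx = 304.225/70.875 = 4.292416
a = ȳ − b·x̄ = 30.475 − 4.292416·9.125 = -8.693298
ŷ(7) = -8.693298 + 4.292416·7 = 21.353616
residual = y − ŷ = 17.1 − 21.353616 = -4.253616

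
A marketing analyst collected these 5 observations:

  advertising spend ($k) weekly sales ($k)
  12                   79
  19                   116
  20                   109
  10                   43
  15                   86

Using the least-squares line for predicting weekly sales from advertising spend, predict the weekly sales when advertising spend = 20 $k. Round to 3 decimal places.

116.786

n = 5, Σx = 76, Σy = 433, Σxy = 7052, Σx² = 1230
Sxx = Σx² − (Σx)²/n = 1230 − 1155.2 = 74.8
Sxy = Σxy − (Σx)(Σy)/n = 7052 − 6581.6 = 470.4
b = Sxy/Sxx = 470.4/74.8 = 6.288770
a = ȳ − b·x̄ = 86.6 − 6.288770·15.2 = -8.989305
ŷ(20) = a + b·20 = -8.989305 + 6.288770·20 = 116.786096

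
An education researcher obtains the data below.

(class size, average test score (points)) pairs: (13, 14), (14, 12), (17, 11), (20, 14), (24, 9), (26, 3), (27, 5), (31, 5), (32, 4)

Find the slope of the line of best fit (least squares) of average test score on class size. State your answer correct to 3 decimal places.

n = 9, Σx = 204, Σy = 77, Σxy = 1529, Σx² = 5020
Sxx = Σx² − (Σx)²/n = 5020 − 4624 = 396
Sxy = Σxy − (Σx)(Σy)/n = 1529 − 1745.333333 = -216.333333
b = Sxy/Sxx = -216.333333/396 = -0.546296

-0.546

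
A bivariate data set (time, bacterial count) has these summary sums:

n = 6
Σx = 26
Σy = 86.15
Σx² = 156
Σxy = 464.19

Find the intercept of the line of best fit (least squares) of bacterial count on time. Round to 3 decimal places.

5.271

Sxx = Σx² − (Σx)²/n = 156 − 112.666667 = 43.333333
Sxy = Σxy − (Σx)(Σy)/n = 464.19 − 373.316667 = 90.873333
b = Sxy/Sxx = 90.873333/43.333333 = 2.097077
a = ȳ − b·x̄ = 14.358333 − 2.097077·4.333333 = 5.271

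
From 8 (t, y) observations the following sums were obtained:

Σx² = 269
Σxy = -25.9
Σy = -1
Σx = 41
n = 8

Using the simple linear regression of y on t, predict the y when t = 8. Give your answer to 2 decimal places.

-1.14

Sxx = Σx² − (Σx)²/n = 269 − 210.125 = 58.875
Sxy = Σxy − (Σx)(Σy)/n = -25.9 − (-5.125) = -20.775
b = Sxy/Sxx = -20.775/58.875 = -0.352866
a = ȳ − b·x̄ = -0.125 − (-0.352866)·5.125 = 1.683439
ŷ(8) = a + b·8 = 1.683439 + (-0.352866)·8 = -1.139490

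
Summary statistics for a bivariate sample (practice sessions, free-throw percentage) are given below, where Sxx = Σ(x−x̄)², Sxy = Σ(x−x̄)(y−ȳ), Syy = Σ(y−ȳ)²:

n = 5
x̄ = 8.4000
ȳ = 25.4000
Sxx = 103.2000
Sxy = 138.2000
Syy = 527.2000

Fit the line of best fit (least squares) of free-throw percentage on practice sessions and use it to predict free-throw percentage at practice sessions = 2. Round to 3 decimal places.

b = Sxy/Sxx = 138.2/103.2 = 1.339147
a = ȳ − b·x̄ = 25.4 − 1.339147·8.4 = 14.151163
ŷ(2) = a + b·2 = 14.151163 + 1.339147·2 = 16.829457

16.829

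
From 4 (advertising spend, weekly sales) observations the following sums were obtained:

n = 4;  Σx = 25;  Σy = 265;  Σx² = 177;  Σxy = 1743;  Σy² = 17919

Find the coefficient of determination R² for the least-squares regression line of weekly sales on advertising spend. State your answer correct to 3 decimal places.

1.000

Sxx = Σx² − (Σx)²/n = 177 − 156.25 = 20.75
Sxy = Σxy − (Σx)(Σy)/n = 1743 − 1656.25 = 86.75
Syy = Σy² − (Σy)²/n = 17919 − 17556.25 = 362.75
R² = Sxy²/(Sxx·Syy) = (86.75)²/(20.75·362.75) = 0.999801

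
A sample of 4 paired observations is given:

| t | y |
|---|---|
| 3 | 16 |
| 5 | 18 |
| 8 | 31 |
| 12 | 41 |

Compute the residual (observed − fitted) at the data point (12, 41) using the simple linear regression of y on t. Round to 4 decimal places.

n = 4, Σx = 28, Σy = 106, Σxy = 878, Σx² = 242
Sxx = Σx² − (Σx)²/n = 242 − 196 = 46
Sxy = Σxy − (Σx)(Σy)/n = 878 − 742 = 136
b = Sxy/Sxx = 136/46 = 2.956522
a = ȳ − b·x̄ = 26.5 − 2.956522·7 = 5.804348
ŷ(12) = 5.804348 + 2.956522·12 = 41.282609
residual = y − ŷ = 41 − 41.282609 = -0.282609

-0.2826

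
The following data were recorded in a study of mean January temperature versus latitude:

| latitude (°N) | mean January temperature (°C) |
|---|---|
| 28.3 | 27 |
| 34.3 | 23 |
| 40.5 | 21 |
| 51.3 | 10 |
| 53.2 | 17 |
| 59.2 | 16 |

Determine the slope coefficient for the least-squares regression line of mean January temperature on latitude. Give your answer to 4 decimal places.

-0.4179

n = 6, Σx = 266.8, Σy = 114, Σxy = 4768.1, Σx² = 12584.2
Sxx = Σx² − (Σx)²/n = 12584.2 − 11863.706667 = 720.493333
Sxy = Σxy − (Σx)(Σy)/n = 4768.1 − 5069.2 = -301.1
b = Sxy/Sxx = -301.1/720.493333 = -0.417908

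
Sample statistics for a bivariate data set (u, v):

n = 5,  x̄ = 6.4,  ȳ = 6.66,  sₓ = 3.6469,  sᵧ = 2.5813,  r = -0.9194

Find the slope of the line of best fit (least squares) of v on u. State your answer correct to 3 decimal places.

-0.651

b = r · sᵧ/sₓ = -0.9194 · 2.5813/3.6469 = -0.650757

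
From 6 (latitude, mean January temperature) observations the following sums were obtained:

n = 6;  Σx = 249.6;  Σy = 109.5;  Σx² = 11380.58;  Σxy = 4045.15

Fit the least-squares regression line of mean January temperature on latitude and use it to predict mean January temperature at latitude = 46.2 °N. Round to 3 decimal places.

15.897

Sxx = Σx² − (Σx)²/n = 11380.58 − 10383.36 = 997.22
Sxy = Σxy − (Σx)(Σy)/n = 4045.15 − 4555.2 = -510.05
b = Sxy/Sxx = -510.05/997.22 = -0.511472
a = ȳ − b·x̄ = 18.25 − (-0.511472)·41.6 = 39.527231
ŷ(46.2) = a + b·46.2 = 39.527231 + (-0.511472)·46.2 = 15.897229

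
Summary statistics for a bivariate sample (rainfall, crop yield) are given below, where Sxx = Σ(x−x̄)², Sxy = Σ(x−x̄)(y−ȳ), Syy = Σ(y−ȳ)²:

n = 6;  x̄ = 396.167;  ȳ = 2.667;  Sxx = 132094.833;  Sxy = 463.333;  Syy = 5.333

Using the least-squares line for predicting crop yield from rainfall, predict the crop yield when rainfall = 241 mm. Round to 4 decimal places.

2.1227

b = Sxy/Sxx = 463.333/132094.833 = 0.003508
a = ȳ − b·x̄ = 2.667 − 0.003508·396.167 = 1.277413
ŷ(241) = a + b·241 = 1.277413 + 0.003508·241 = 2.122740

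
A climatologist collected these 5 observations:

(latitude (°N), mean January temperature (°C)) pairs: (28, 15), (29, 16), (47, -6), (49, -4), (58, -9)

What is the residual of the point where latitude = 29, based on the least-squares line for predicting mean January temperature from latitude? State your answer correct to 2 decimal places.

1.78

n = 5, Σx = 211, Σy = 12, Σxy = -116, Σx² = 9599
Sxx = Σx² − (Σx)²/n = 9599 − 8904.2 = 694.8
Sxy = Σxy − (Σx)(Σy)/n = -116 − 506.4 = -622.4
b = Sxy/Sxx = -622.4/694.8 = -0.895797
a = ȳ − b·x̄ = 2.4 − (-0.895797)·42.2 = 40.202648
ŷ(29) = 40.202648 + (-0.895797)·29 = 14.224525
residual = y − ŷ = 16 − 14.224525 = 1.775475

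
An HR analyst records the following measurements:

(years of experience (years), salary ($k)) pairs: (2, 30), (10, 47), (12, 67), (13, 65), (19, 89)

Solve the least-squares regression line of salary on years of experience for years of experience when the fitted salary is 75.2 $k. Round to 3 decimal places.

n = 5, Σx = 56, Σy = 298, Σxy = 3870, Σx² = 778
Sxx = Σx² − (Σx)²/n = 778 − 627.2 = 150.8
Sxy = Σxy − (Σx)(Σy)/n = 3870 − 3337.6 = 532.4
b = Sxy/Sxx = 532.4/150.8 = 3.530504
a = ȳ − b·x̄ = 59.6 − 3.530504·11.2 = 20.058355
Set a + b·x = 75.2: x = (75.2 − 20.058355) / 3.530504 = 15.618633

15.619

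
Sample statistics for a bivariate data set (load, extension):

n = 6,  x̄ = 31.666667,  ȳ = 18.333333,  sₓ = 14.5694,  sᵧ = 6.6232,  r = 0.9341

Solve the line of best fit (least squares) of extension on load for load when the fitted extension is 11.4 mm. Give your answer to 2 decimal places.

b = r · sᵧ/sₓ = 0.9341 · 6.6232/14.5694 = 0.424639
a = ȳ − b·x̄ = 18.333333 − 0.424639·31.666667 = 4.886441
Set a + b·x = 11.4: x = (11.4 − 4.886441) / 0.424639 = 15.339062

15.34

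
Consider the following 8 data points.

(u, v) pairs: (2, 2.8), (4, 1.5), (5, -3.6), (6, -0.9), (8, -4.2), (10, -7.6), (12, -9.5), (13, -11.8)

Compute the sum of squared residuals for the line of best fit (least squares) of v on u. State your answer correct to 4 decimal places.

11.1119

n = 8, Σx = 60, Σy = -33.3, Σxy = -388.8, Σx² = 558, Σy² = 328.75
Sxx = Σx² − (Σx)²/n = 558 − 450 = 108
Sxy = Σxy − (Σx)(Σy)/n = -388.8 − (-249.75) = -139.05
Syy = Σy² − (Σy)²/n = 328.75 − 138.61125 = 190.13875
b = Sxy/Sxx = -139.05/108 = -1.2875
SSE = Syy − b·Sxy = 190.13875 − (-1.2875)·(-139.05) = 11.111875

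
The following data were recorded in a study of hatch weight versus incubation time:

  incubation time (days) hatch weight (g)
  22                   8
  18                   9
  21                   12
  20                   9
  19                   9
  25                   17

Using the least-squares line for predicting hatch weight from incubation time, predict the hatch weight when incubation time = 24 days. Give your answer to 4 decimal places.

14.0216

n = 6, Σx = 125, Σy = 64, Σxy = 1366, Σx² = 2635
Sxx = Σx² − (Σx)²/n = 2635 − 2604.166667 = 30.833333
Sxy = Σxy − (Σx)(Σy)/n = 1366 − 1333.333333 = 32.666667
b = Sxy/Sxx = 32.666667/30.833333 = 1.059459
a = ȳ − b·x̄ = 10.666667 − 1.059459·20.833333 = -11.405405
ŷ(24) = a + b·24 = -11.405405 + 1.059459·24 = 14.021622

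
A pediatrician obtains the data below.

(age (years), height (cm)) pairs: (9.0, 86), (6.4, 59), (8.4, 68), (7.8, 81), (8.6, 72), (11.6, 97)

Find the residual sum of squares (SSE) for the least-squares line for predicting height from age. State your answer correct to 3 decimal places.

n = 6, Σx = 51.8, Σy = 463, Σxy = 4099, Σx² = 461.88, Σy² = 36655
Sxx = Σx² − (Σx)²/n = 461.88 − 447.206667 = 14.673333
Sxy = Σxy − (Σx)(Σy)/n = 4099 − 3997.233333 = 101.766667
Syy = Σy² − (Σy)²/n = 36655 − 35728.166667 = 926.833333
b = Sxy/Sxx = 101.766667/14.673333 = 6.935484
SSE = Syy − b·Sxy = 926.833333 − 6.935484·101.766667 = 221.032258

221.032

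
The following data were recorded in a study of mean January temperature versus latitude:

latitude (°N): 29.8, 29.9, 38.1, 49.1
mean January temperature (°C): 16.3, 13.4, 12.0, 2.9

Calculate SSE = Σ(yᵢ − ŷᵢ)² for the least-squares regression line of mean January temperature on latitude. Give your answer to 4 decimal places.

n = 4, Σx = 146.9, Σy = 44.6, Σxy = 1485.99, Σx² = 5644.47, Σy² = 597.66
Sxx = Σx² − (Σx)²/n = 5644.47 − 5394.9025 = 249.5675
Sxy = Σxy − (Σx)(Σy)/n = 1485.99 − 1637.935 = -151.945
Syy = Σy² − (Σy)²/n = 597.66 − 497.29 = 100.37
b = Sxy/Sxx = -151.945/249.5675 = -0.608833
SSE = Syy − b·Sxy = 100.37 − (-0.608833)·(-151.945) = 7.860827

7.8608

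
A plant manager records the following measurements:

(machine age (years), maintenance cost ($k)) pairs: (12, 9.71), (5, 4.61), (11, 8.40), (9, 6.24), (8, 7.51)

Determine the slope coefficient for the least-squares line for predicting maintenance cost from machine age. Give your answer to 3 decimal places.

n = 5, Σx = 45, Σy = 36.47, Σxy = 348.21, Σx² = 435
Sxx = Σx² − (Σx)²/n = 435 − 405 = 30
Sxy = Σxy − (Σx)(Σy)/n = 348.21 − 328.23 = 19.98
b = Sxy/Sxx = 19.98/30 = 0.666

0.666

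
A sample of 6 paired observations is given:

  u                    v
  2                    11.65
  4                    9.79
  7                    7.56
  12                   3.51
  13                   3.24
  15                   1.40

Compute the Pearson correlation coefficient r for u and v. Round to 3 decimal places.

-0.999

n = 6, Σx = 53, Σy = 37.15, Σxy = 220.62, Σx² = 607, Σy² = 313.4979
Sxx = Σx² − (Σx)²/n = 607 − 468.166667 = 138.833333
Sxy = Σxy − (Σx)(Σy)/n = 220.62 − 328.158333 = -107.538333
Syy = Σy² − (Σy)²/n = 313.4979 − 230.020417 = 83.477483
r = Sxy/√(Sxx·Syy) = -107.538333/√(11589.457269) = -107.538333/107.654342 = -0.998922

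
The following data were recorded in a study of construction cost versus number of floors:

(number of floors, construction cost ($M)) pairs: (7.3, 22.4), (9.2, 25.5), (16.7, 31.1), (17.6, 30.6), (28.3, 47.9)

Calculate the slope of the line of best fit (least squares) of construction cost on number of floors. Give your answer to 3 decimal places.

n = 5, Σx = 79.1, Σy = 157.5, Σxy = 2811.62, Σx² = 1527.47
Sxx = Σx² − (Σx)²/n = 1527.47 − 1251.362 = 276.108
Sxy = Σxy − (Σx)(Σy)/n = 2811.62 − 2491.65 = 319.97
b = Sxy/Sxx = 319.97/276.108 = 1.158858

1.159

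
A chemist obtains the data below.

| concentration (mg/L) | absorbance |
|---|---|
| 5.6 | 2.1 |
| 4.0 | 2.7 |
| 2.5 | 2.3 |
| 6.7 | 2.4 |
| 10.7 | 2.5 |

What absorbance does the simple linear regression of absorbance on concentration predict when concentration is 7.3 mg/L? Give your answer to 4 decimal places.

n = 5, Σx = 29.5, Σy = 12, Σxy = 71.14, Σx² = 212.99
Sxx = Σx² − (Σx)²/n = 212.99 − 174.05 = 38.94
Sxy = Σxy − (Σx)(Σy)/n = 71.14 − 70.8 = 0.34
b = Sxy/Sxx = 0.34/38.94 = 0.008731
a = ȳ − b·x̄ = 2.4 − 0.008731·5.9 = 2.348485
ŷ(7.3) = a + b·7.3 = 2.348485 + 0.008731·7.3 = 2.412224

2.4122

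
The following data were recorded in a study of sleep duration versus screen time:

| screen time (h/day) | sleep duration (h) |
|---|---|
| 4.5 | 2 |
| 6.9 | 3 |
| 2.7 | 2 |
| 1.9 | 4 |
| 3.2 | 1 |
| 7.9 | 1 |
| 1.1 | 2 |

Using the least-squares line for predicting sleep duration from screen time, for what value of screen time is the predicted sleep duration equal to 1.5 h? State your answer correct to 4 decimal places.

n = 7, Σx = 28.2, Σy = 15, Σxy = 56, Σx² = 152.62
Sxx = Σx² − (Σx)²/n = 152.62 − 113.605714 = 39.014286
Sxy = Σxy − (Σx)(Σy)/n = 56 − 60.428571 = -4.428571
b = Sxy/Sxx = -4.428571/39.014286 = -0.113512
a = ȳ − b·x̄ = 2.142857 − (-0.113512)·4.028571 = 2.600146
Set a + b·x = 1.5: x = (1.5 − 2.600146) / (-0.113512) = 9.691935

9.6919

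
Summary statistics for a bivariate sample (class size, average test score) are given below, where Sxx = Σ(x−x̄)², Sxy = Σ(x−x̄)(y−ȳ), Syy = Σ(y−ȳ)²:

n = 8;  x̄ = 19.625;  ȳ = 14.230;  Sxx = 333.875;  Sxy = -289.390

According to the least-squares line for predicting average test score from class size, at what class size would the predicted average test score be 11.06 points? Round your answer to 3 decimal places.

23.282

b = Sxy/Sxx = -289.39/333.875 = -0.866762
a = ȳ − b·x̄ = 14.23 − (-0.866762)·19.625 = 31.240195
Set a + b·x = 11.06: x = (11.06 − 31.240195) / (-0.866762) = 23.282292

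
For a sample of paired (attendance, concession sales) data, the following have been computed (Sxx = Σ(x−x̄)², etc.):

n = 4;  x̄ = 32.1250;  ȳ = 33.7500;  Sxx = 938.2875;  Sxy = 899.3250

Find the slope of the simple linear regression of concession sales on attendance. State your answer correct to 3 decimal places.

0.958

b = Sxy/Sxx = 899.325/938.2875 = 0.958475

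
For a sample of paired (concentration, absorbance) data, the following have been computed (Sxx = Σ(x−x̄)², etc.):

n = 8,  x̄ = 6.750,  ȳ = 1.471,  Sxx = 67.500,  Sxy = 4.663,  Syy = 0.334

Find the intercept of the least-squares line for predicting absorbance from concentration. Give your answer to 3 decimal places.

b = Sxy/Sxx = 4.663/67.5 = 0.069081
a = ȳ − b·x̄ = 1.471 − 0.069081·6.75 = 1.0047

1.005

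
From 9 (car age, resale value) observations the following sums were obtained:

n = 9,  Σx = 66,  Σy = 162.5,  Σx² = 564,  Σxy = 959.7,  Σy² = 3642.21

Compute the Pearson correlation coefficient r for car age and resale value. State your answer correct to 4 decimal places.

-0.9746

Sxx = Σx² − (Σx)²/n = 564 − 484 = 80
Sxy = Σxy − (Σx)(Σy)/n = 959.7 − 1191.666667 = -231.966667
Syy = Σy² − (Σy)²/n = 3642.21 − 2934.027778 = 708.182222
r = Sxy/√(Sxx·Syy) = -231.966667/√(56654.577778) = -231.966667/238.022221 = -0.974559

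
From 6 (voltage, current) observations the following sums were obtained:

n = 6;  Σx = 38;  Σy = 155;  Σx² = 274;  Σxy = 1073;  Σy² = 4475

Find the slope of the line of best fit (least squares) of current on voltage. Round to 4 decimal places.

Sxx = Σx² − (Σx)²/n = 274 − 240.666667 = 33.333333
Sxy = Σxy − (Σx)(Σy)/n = 1073 − 981.666667 = 91.333333
b = Sxy/Sxx = 91.333333/33.333333 = 2.74

2.7400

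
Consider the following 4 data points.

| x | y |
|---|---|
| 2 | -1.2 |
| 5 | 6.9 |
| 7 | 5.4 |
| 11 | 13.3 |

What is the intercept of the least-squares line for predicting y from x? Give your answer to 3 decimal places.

-3.213

n = 4, Σx = 25, Σy = 24.4, Σxy = 216.2, Σx² = 199
Sxx = Σx² − (Σx)²/n = 199 − 156.25 = 42.75
Sxy = Σxy − (Σx)(Σy)/n = 216.2 − 152.5 = 63.7
b = Sxy/Sxx = 63.7/42.75 = 1.490058
a = ȳ − b·x̄ = 6.1 − 1.490058·6.25 = -3.212865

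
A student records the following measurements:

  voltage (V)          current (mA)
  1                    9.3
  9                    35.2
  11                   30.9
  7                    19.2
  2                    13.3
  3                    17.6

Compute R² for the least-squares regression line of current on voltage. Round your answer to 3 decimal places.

n = 6, Σx = 33, Σy = 125.5, Σxy = 879.8, Σx² = 265, Σy² = 3135.63
Sxx = Σx² − (Σx)²/n = 265 − 181.5 = 83.5
Sxy = Σxy − (Σx)(Σy)/n = 879.8 − 690.25 = 189.55
Syy = Σy² − (Σy)²/n = 3135.63 − 2625.041667 = 510.588333
R² = Sxy²/(Sxx·Syy) = (189.55)²/(83.5·510.588333) = 0.842733

0.843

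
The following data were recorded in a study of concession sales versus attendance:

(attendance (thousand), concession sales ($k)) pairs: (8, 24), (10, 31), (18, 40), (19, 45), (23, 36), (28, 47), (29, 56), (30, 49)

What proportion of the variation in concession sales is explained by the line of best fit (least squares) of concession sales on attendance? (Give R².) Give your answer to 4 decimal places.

n = 8, Σx = 165, Σy = 328, Σxy = 7315, Σx² = 3903, Σy² = 14204
Sxx = Σx² − (Σx)²/n = 3903 − 3403.125 = 499.875
Sxy = Σxy − (Σx)(Σy)/n = 7315 − 6765 = 550
Syy = Σy² − (Σy)²/n = 14204 − 13448 = 756
R² = Sxy²/(Sxx·Syy) = (550)²/(499.875·756) = 0.800465

0.8005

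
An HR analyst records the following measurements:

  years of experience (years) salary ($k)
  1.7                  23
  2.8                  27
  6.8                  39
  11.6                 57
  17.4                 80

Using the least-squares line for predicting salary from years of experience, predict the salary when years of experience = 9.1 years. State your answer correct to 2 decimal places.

n = 5, Σx = 40.3, Σy = 226, Σxy = 2433.1, Σx² = 494.29
Sxx = Σx² − (Σx)²/n = 494.29 − 324.818 = 169.472
Sxy = Σxy − (Σx)(Σy)/n = 2433.1 − 1821.56 = 611.54
b = Sxy/Sxx = 611.54/169.472 = 3.608502
a = ȳ − b·x̄ = 45.2 − 3.608502·8.06 = 16.115476
ŷ(9.1) = a + b·9.1 = 16.115476 + 3.608502·9.1 = 48.952842

48.95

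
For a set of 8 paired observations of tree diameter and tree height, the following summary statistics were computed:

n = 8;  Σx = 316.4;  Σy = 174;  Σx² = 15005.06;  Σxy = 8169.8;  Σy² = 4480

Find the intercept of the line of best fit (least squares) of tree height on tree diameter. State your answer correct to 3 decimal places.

1.302

Sxx = Σx² − (Σx)²/n = 15005.06 − 12513.62 = 2491.44
Sxy = Σxy − (Σx)(Σy)/n = 8169.8 − 6881.7 = 1288.1
b = Sxy/Sxx = 1288.1/2491.44 = 0.517010
a = ȳ − b·x̄ = 21.75 − 0.517010·39.55 = 1.302245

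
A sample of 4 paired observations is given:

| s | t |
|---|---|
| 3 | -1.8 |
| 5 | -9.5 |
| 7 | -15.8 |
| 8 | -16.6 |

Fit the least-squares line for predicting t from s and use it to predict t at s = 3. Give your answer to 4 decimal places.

-2.5305

n = 4, Σx = 23, Σy = -43.7, Σxy = -296.3, Σx² = 147
Sxx = Σx² − (Σx)²/n = 147 − 132.25 = 14.75
Sxy = Σxy − (Σx)(Σy)/n = -296.3 − (-251.275) = -45.025
b = Sxy/Sxx = -45.025/14.75 = -3.052542
a = ȳ − b·x̄ = -10.925 − (-3.052542)·5.75 = 6.627119
ŷ(3) = a + b·3 = 6.627119 + (-3.052542)·3 = -2.530508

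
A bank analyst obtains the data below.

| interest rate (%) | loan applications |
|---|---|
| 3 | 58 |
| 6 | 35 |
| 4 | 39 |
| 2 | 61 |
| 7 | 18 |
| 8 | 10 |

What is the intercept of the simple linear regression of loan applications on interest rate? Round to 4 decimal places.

79.1548

n = 6, Σx = 30, Σy = 221, Σxy = 868, Σx² = 178
Sxx = Σx² − (Σx)²/n = 178 − 150 = 28
Sxy = Σxy − (Σx)(Σy)/n = 868 − 1105 = -237
b = Sxy/Sxx = -237/28 = -8.464286
a = ȳ − b·x̄ = 36.833333 − (-8.464286)·5 = 79.154762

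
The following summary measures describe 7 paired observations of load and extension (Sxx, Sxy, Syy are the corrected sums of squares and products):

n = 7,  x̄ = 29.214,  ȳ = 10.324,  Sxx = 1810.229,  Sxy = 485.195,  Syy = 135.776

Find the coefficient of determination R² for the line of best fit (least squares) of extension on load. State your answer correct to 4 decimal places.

R² = Sxy²/(Sxx·Syy) = (485.195)²/(1810.229·135.776) = 0.957803

0.9578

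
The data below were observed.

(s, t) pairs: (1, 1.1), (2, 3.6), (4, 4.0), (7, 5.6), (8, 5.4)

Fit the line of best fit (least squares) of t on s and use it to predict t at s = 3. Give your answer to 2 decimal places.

n = 5, Σx = 22, Σy = 19.7, Σxy = 106.7, Σx² = 134
Sxx = Σx² − (Σx)²/n = 134 − 96.8 = 37.2
Sxy = Σxy − (Σx)(Σy)/n = 106.7 − 86.68 = 20.02
b = Sxy/Sxx = 20.02/37.2 = 0.538172
a = ȳ − b·x̄ = 3.94 − 0.538172·4.4 = 1.572043
ŷ(3) = a + b·3 = 1.572043 + 0.538172·3 = 3.186559

3.19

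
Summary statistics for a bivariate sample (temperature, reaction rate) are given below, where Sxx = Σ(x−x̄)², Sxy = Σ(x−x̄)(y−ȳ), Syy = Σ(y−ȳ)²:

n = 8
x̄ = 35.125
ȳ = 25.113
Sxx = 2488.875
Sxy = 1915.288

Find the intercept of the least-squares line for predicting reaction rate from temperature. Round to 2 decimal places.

b = Sxy/Sxx = 1915.288/2488.875 = 0.769540
a = ȳ − b·x̄ = 25.113 − 0.769540·35.125 = -1.917080

-1.92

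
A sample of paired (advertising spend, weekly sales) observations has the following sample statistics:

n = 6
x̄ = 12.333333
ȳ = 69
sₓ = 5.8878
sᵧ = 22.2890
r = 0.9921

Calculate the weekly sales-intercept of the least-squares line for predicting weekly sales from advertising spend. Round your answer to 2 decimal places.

b = r · sᵧ/sₓ = 0.9921 · 22.289/5.8878 = 3.755718
a = ȳ − b·x̄ = 69 − 3.755718·12.333333 = 22.679478

22.68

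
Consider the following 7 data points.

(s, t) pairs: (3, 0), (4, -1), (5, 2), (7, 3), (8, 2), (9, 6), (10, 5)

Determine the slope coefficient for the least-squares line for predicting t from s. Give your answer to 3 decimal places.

0.846

n = 7, Σx = 46, Σy = 17, Σxy = 147, Σx² = 344
Sxx = Σx² − (Σx)²/n = 344 − 302.285714 = 41.714286
Sxy = Σxy − (Σx)(Σy)/n = 147 − 111.714286 = 35.285714
b = Sxy/Sxx = 35.285714/41.714286 = 0.845890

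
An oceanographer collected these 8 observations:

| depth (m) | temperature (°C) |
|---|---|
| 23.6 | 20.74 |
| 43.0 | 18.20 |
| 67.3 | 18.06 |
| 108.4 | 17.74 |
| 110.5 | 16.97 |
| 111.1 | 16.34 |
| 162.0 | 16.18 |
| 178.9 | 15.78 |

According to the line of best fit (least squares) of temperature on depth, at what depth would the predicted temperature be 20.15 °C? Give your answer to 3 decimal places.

-0.131

n = 8, Σx = 804.8, Σy = 140.01, Σxy = 13545.279, Σx² = 101488.48
Sxx = Σx² − (Σx)²/n = 101488.48 − 80962.88 = 20525.6
Sxy = Σxy − (Σx)(Σy)/n = 13545.279 − 14085.006 = -539.727
b = Sxy/Sxx = -539.727/20525.6 = -0.026295
a = ȳ − b·x̄ = 17.50125 − (-0.026295)·100.6 = 20.146558
Set a + b·x = 20.15: x = (20.15 − 20.146558) / (-0.026295) = -0.130894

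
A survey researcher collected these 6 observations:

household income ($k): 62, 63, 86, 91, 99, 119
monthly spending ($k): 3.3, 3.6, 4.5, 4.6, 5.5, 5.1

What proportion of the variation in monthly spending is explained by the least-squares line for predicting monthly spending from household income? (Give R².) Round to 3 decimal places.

0.805

n = 6, Σx = 520, Σy = 26.6, Σxy = 2388.4, Σx² = 47452, Σy² = 121.52
Sxx = Σx² − (Σx)²/n = 47452 − 45066.666667 = 2385.333333
Sxy = Σxy − (Σx)(Σy)/n = 2388.4 − 2305.333333 = 83.066667
Syy = Σy² − (Σy)²/n = 121.52 − 117.926667 = 3.593333
R² = Sxy²/(Sxx·Syy) = (83.066667)²/(2385.333333·3.593333) = 0.805021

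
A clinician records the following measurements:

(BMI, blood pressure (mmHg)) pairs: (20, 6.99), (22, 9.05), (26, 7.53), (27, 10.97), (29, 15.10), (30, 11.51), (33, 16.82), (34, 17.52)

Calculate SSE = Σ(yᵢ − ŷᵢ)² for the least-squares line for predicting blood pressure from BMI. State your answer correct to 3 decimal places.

23.570

n = 8, Σx = 221, Σy = 95.49, Σxy = 2764.81, Σx² = 6275, Σy² = 1258.1573
Sxx = Σx² − (Σx)²/n = 6275 − 6105.125 = 169.875
Sxy = Σxy − (Σx)(Σy)/n = 2764.81 − 2637.91125 = 126.89875
Syy = Σy² − (Σy)²/n = 1258.1573 − 1139.792512 = 118.364788
b = Sxy/Sxx = 126.89875/169.875 = 0.747013
SSE = Syy − b·Sxy = 118.364788 − 0.747013·126.89875 = 23.569834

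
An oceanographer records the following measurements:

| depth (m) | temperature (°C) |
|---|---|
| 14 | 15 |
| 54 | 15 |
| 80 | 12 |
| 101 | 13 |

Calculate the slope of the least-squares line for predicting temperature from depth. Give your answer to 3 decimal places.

-0.031

n = 4, Σx = 249, Σy = 55, Σxy = 3293, Σx² = 19713
Sxx = Σx² − (Σx)²/n = 19713 − 15500.25 = 4212.75
Sxy = Σxy − (Σx)(Σy)/n = 3293 − 3423.75 = -130.75
b = Sxy/Sxx = -130.75/4212.75 = -0.031037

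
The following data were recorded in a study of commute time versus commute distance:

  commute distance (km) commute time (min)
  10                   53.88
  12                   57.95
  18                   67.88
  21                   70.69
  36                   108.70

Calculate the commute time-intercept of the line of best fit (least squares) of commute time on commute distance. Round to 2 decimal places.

31.15

n = 5, Σx = 97, Σy = 359.1, Σxy = 7853.73, Σx² = 2305
Sxx = Σx² − (Σx)²/n = 2305 − 1881.8 = 423.2
Sxy = Σxy − (Σx)(Σy)/n = 7853.73 − 6966.54 = 887.19
b = Sxy/Sxx = 887.19/423.2 = 2.096385
a = ȳ − b·x̄ = 71.82 − 2.096385·19.4 = 31.150137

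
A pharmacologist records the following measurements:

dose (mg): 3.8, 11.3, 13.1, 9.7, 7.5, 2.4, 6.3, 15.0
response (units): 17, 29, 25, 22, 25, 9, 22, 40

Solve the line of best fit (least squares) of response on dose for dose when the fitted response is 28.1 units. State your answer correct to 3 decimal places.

n = 8, Σx = 69.1, Σy = 189, Σxy = 1880.9, Σx² = 734.53
Sxx = Σx² − (Σx)²/n = 734.53 − 596.85125 = 137.67875
Sxy = Σxy − (Σx)(Σy)/n = 1880.9 − 1632.4875 = 248.4125
b = Sxy/Sxx = 248.4125/137.67875 = 1.804291
a = ȳ − b·x̄ = 23.625 − 1.804291·8.6375 = 8.040438
Set a + b·x = 28.1: x = (28.1 − 8.040438) / 1.804291 = 11.117699

11.118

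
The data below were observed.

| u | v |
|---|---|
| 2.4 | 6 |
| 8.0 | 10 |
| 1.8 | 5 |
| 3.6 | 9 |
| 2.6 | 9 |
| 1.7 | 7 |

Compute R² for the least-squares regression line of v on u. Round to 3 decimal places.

0.529

n = 6, Σx = 20.1, Σy = 46, Σxy = 171.1, Σx² = 95.61, Σy² = 372
Sxx = Σx² − (Σx)²/n = 95.61 − 67.335 = 28.275
Sxy = Σxy − (Σx)(Σy)/n = 171.1 − 154.1 = 17
Syy = Σy² − (Σy)²/n = 372 − 352.666667 = 19.333333
R² = Sxy²/(Sxx·Syy) = (17)²/(28.275·19.333333) = 0.528675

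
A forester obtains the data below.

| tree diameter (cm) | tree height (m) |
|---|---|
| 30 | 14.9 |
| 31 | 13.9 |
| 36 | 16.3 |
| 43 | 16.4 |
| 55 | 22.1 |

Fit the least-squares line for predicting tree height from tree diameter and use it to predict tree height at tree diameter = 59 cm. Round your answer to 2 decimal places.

n = 5, Σx = 195, Σy = 83.6, Σxy = 3385.4, Σx² = 8031
Sxx = Σx² − (Σx)²/n = 8031 − 7605 = 426
Sxy = Σxy − (Σx)(Σy)/n = 3385.4 − 3260.4 = 125
b = Sxy/Sxx = 125/426 = 0.293427
a = ȳ − b·x̄ = 16.72 − 0.293427·39 = 5.276338
ŷ(59) = a + b·59 = 5.276338 + 0.293427·59 = 22.588545

22.59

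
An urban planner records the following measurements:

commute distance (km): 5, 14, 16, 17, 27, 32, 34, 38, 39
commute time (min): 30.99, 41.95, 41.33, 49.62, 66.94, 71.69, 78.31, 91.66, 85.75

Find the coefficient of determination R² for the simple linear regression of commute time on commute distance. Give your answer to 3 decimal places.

0.974

n = 9, Σx = 222, Σy = 558.24, Σxy = 15838.4, Σx² = 6640, Σy² = 38397.9898
Sxx = Σx² − (Σx)²/n = 6640 − 5476 = 1164
Sxy = Σxy − (Σx)(Σy)/n = 15838.4 − 13769.92 = 2068.48
Syy = Σy² − (Σy)²/n = 38397.9898 − 34625.7664 = 3772.2234
R² = Sxy²/(Sxx·Syy) = (2068.48)²/(1164·3772.2234) = 0.974434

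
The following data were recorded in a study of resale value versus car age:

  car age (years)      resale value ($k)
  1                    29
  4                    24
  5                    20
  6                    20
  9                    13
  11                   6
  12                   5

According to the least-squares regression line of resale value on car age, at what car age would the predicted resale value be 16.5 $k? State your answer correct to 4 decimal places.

n = 7, Σx = 48, Σy = 117, Σxy = 588, Σx² = 424
Sxx = Σx² − (Σx)²/n = 424 − 329.142857 = 94.857143
Sxy = Σxy − (Σx)(Σy)/n = 588 − 802.285714 = -214.285714
b = Sxy/Sxx = -214.285714/94.857143 = -2.259036
a = ȳ − b·x̄ = 16.714286 − (-2.259036)·6.857143 = 32.204819
Set a + b·x = 16.5: x = (16.5 − 32.204819) / (-2.259036) = 6.952

6.9520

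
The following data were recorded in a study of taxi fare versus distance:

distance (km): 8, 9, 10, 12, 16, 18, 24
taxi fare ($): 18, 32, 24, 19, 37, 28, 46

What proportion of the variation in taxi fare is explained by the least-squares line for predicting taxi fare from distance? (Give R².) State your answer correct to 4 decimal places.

n = 7, Σx = 97, Σy = 204, Σxy = 3100, Σx² = 1545, Σy² = 6554
Sxx = Σx² − (Σx)²/n = 1545 − 1344.142857 = 200.857143
Sxy = Σxy − (Σx)(Σy)/n = 3100 − 2826.857143 = 273.142857
Syy = Σy² − (Σy)²/n = 6554 − 5945.142857 = 608.857143
R² = Sxy²/(Sxx·Syy) = (273.142857)²/(200.857143·608.857143) = 0.610066

0.6101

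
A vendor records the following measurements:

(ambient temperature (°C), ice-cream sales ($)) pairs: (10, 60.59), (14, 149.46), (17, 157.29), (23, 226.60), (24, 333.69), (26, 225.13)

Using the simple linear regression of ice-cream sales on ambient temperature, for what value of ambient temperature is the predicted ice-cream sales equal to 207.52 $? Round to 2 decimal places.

n = 6, Σx = 114, Σy = 1152.76, Σxy = 24446.01, Σx² = 2366
Sxx = Σx² − (Σx)²/n = 2366 − 2166 = 200
Sxy = Σxy − (Σx)(Σy)/n = 24446.01 − 21902.44 = 2543.57
b = Sxy/Sxx = 2543.57/200 = 12.71785
a = ȳ − b·x̄ = 192.126667 − 12.71785·19 = -49.512483
Set a + b·x = 207.52: x = (207.52 − (-49.512483)) / 12.71785 = 20.210372

20.21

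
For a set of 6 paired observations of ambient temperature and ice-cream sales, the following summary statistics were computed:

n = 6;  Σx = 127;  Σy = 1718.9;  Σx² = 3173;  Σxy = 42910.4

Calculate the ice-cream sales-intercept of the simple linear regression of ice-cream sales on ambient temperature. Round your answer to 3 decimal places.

1.529

Sxx = Σx² − (Σx)²/n = 3173 − 2688.166667 = 484.833333
Sxy = Σxy − (Σx)(Σy)/n = 42910.4 − 36383.383333 = 6527.016667
b = Sxy/Sxx = 6527.016667/484.833333 = 13.462393
a = ȳ − b·x̄ = 286.483333 − 13.462393·21.166667 = 1.529357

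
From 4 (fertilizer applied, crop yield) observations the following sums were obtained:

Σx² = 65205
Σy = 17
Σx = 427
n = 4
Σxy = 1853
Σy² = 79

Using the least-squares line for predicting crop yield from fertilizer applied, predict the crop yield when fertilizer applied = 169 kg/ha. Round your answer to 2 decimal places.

Sxx = Σx² − (Σx)²/n = 65205 − 45582.25 = 19622.75
Sxy = Σxy − (Σx)(Σy)/n = 1853 − 1814.75 = 38.25
b = Sxy/Sxx = 38.25/19622.75 = 0.001949
a = ȳ − b·x̄ = 4.25 − 0.001949·106.75 = 4.041916
ŷ(169) = a + b·169 = 4.041916 + 0.001949·169 = 4.371342

4.37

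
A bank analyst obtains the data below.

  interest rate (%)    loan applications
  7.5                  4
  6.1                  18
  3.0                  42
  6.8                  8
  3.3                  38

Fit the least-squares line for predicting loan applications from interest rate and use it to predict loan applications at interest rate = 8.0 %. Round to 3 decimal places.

n = 5, Σx = 26.7, Σy = 110, Σxy = 445.6, Σx² = 159.59
Sxx = Σx² − (Σx)²/n = 159.59 − 142.578 = 17.012
Sxy = Σxy − (Σx)(Σy)/n = 445.6 − 587.4 = -141.8
b = Sxy/Sxx = -141.8/17.012 = -8.335293
a = ȳ − b·x̄ = 22 − (-8.335293)·5.34 = 66.510463
ŷ(8.0) = a + b·8.0 = 66.510463 + (-8.335293)·8 = -0.171879

-0.172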